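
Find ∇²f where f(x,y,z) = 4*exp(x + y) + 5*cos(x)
8*exp(x + y) - 5*cos(x)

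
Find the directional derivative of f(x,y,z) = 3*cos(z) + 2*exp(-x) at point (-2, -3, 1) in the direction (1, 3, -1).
sqrt(11)*(-2*exp(2) + 3*sin(1))/11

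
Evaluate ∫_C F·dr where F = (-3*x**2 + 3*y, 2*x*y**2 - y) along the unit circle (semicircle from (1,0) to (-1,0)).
2 - 5*pi/4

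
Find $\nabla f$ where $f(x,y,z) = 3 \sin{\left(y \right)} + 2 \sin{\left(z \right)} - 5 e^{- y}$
(0, 3*cos(y) + 5*exp(-y), 2*cos(z))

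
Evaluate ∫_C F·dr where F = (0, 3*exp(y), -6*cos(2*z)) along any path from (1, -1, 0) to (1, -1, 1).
-3*sin(2)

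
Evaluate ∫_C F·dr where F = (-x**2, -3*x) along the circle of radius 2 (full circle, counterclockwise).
-12*pi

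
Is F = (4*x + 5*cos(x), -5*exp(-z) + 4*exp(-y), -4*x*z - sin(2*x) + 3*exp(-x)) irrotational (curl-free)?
No, ∇×F = (-5*exp(-z), 4*z + 2*cos(2*x) + 3*exp(-x), 0)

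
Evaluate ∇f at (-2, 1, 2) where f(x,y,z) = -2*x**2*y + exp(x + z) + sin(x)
(cos(2) + 9, -8, 1)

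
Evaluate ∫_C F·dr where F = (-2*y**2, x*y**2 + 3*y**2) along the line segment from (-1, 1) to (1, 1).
-4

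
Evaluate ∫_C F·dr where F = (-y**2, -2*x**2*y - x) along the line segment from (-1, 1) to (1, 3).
-34/3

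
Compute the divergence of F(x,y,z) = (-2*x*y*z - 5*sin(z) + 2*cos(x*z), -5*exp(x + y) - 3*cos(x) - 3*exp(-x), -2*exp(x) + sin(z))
-2*y*z - 2*z*sin(x*z) - 5*exp(x + y) + cos(z)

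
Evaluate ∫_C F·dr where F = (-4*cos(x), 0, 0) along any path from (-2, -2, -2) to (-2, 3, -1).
0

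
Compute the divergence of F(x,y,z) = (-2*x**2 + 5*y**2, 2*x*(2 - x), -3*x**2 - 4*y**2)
-4*x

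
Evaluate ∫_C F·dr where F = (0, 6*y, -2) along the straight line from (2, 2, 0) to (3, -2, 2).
-4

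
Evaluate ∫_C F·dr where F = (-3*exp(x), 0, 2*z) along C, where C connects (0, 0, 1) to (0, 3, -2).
3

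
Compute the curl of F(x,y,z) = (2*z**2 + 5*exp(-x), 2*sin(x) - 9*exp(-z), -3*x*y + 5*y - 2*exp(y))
(-3*x - 2*exp(y) + 5 - 9*exp(-z), 3*y + 4*z, 2*cos(x))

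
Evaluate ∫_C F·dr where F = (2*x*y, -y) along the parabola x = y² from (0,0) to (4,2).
118/5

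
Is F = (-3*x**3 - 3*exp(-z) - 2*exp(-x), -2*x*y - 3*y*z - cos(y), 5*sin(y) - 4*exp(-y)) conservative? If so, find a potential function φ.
No, ∇×F = (3*y + 5*cos(y) + 4*exp(-y), 3*exp(-z), -2*y) ≠ 0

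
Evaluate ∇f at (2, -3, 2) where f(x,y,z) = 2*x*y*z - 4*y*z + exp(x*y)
(-12 - 3*exp(-6), 2*exp(-6), 0)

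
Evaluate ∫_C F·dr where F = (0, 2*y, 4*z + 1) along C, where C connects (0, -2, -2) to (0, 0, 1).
-7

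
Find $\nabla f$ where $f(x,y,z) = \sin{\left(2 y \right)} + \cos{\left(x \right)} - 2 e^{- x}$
(-sin(x) + 2*exp(-x), 2*cos(2*y), 0)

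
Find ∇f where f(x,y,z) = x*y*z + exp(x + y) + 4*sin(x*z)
(y*z + 4*z*cos(x*z) + exp(x + y), x*z + exp(x + y), x*(y + 4*cos(x*z)))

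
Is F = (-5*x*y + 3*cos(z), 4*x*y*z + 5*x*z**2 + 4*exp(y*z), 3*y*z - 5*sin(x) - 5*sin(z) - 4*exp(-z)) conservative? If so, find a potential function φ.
No, ∇×F = (-4*x*y - 10*x*z - 4*y*exp(y*z) + 3*z, -3*sin(z) + 5*cos(x), 5*x + 4*y*z + 5*z**2) ≠ 0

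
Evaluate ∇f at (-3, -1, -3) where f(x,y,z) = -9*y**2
(0, 18, 0)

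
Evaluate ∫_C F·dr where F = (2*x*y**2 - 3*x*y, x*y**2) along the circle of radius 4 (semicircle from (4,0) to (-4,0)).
32*pi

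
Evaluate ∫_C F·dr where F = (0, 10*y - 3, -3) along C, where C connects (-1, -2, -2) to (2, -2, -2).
0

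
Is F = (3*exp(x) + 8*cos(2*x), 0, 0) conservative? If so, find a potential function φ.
Yes, F is conservative. φ = 3*exp(x) + 4*sin(2*x)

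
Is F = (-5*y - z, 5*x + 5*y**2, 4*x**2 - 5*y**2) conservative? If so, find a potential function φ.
No, ∇×F = (-10*y, -8*x - 1, 10) ≠ 0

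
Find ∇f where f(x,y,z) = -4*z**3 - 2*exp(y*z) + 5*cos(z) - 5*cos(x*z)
(5*z*sin(x*z), -2*z*exp(y*z), 5*x*sin(x*z) - 2*y*exp(y*z) - 12*z**2 - 5*sin(z))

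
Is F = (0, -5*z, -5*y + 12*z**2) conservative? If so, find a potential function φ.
Yes, F is conservative. φ = z*(-5*y + 4*z**2)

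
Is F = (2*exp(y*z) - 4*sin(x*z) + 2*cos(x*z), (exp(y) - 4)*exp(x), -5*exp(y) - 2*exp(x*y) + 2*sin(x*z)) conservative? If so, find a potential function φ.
No, ∇×F = (-2*x*exp(x*y) - 5*exp(y), -2*x*sin(x*z) - 4*x*cos(x*z) + 2*y*exp(x*y) + 2*y*exp(y*z) - 2*z*cos(x*z), -2*z*exp(y*z) + (exp(y) - 4)*exp(x)) ≠ 0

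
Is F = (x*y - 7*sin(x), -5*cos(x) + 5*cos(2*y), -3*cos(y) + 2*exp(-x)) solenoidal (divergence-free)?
No, ∇·F = y - 10*sin(2*y) - 7*cos(x)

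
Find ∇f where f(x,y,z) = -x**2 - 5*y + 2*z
(-2*x, -5, 2)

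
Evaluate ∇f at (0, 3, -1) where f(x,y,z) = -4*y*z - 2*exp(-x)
(2, 4, -12)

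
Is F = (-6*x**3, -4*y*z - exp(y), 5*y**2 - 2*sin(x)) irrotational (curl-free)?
No, ∇×F = (14*y, 2*cos(x), 0)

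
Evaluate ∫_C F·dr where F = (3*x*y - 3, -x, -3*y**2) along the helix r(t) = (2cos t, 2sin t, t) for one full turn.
-16*pi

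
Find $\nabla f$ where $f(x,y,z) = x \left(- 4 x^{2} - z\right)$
(-12*x**2 - z, 0, -x)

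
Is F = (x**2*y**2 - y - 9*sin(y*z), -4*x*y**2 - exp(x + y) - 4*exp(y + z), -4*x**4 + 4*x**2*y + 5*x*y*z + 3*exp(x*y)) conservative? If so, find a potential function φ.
No, ∇×F = (4*x**2 + 5*x*z + 3*x*exp(x*y) + 4*exp(y + z), 16*x**3 - 8*x*y - 5*y*z - 3*y*exp(x*y) - 9*y*cos(y*z), -2*x**2*y - 4*y**2 + 9*z*cos(y*z) - exp(x + y) + 1) ≠ 0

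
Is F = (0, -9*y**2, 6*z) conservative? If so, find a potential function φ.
Yes, F is conservative. φ = -3*y**3 + 3*z**2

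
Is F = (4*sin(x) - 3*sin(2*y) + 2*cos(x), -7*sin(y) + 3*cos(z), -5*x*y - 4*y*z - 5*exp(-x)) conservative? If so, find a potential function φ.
No, ∇×F = (-5*x - 4*z + 3*sin(z), 5*y - 5*exp(-x), 6*cos(2*y)) ≠ 0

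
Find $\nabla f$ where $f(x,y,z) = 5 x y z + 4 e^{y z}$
(5*y*z, z*(5*x + 4*exp(y*z)), y*(5*x + 4*exp(y*z)))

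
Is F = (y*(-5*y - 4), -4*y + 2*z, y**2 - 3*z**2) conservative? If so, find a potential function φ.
No, ∇×F = (2*y - 2, 0, 10*y + 4) ≠ 0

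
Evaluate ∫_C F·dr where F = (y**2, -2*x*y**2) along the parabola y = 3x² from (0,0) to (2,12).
-67104/35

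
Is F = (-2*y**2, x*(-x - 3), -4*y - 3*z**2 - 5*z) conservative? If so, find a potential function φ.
No, ∇×F = (-4, 0, -2*x + 4*y - 3) ≠ 0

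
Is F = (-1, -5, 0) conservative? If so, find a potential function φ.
Yes, F is conservative. φ = -x - 5*y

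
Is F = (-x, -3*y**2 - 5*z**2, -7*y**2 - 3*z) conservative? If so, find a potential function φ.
No, ∇×F = (-14*y + 10*z, 0, 0) ≠ 0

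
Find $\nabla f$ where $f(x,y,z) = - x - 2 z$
(-1, 0, -2)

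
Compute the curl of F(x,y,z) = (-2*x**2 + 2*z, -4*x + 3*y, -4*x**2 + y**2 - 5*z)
(2*y, 8*x + 2, -4)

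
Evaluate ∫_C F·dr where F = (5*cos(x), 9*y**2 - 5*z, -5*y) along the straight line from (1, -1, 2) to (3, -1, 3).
-5*sin(1) + 5*sin(3) + 5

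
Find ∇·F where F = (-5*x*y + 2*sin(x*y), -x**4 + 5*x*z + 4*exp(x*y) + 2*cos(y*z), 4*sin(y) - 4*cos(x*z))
4*x*exp(x*y) + 4*x*sin(x*z) + 2*y*cos(x*y) - 5*y - 2*z*sin(y*z)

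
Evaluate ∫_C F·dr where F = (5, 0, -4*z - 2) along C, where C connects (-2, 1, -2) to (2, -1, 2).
12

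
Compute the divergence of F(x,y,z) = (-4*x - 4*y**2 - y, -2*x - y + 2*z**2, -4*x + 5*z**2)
10*z - 5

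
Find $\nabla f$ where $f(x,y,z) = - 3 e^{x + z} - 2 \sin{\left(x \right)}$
(-3*exp(x + z) - 2*cos(x), 0, -3*exp(x + z))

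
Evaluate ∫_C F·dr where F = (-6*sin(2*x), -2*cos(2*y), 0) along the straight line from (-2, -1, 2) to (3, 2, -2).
-sin(2) - sin(4) - 3*cos(4) + 3*cos(6)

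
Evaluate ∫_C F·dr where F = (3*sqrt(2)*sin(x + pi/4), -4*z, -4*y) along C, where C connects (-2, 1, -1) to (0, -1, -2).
-15 + 3*sqrt(2)*sin(pi/4 + 2)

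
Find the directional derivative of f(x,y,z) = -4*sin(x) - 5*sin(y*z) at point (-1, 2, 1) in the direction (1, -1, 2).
-sqrt(6)*(15*cos(2) + 4*cos(1))/6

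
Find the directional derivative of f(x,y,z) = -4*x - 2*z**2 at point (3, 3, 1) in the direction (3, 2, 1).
-8*sqrt(14)/7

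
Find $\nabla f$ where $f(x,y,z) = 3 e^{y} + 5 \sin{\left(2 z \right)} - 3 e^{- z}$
(0, 3*exp(y), 10*cos(2*z) + 3*exp(-z))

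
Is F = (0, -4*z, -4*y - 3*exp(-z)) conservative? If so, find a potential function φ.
Yes, F is conservative. φ = -4*y*z + 3*exp(-z)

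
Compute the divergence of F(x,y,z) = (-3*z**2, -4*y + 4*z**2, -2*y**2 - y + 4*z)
0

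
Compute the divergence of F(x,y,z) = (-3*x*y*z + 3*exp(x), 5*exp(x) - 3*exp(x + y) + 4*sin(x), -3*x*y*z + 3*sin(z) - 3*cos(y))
-3*x*y - 3*y*z + 3*exp(x) - 3*exp(x + y) + 3*cos(z)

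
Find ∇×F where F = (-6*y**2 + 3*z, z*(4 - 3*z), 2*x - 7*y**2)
(-14*y + 6*z - 4, 1, 12*y)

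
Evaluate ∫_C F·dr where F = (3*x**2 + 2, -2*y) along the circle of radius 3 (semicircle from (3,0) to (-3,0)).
-66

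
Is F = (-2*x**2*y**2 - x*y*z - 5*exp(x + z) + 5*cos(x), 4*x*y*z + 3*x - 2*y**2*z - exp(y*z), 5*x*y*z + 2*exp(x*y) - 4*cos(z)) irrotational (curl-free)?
No, ∇×F = (-4*x*y + 5*x*z + 2*x*exp(x*y) + 2*y**2 + y*exp(y*z), -x*y - 5*y*z - 2*y*exp(x*y) - 5*exp(x + z), 4*x**2*y + x*z + 4*y*z + 3)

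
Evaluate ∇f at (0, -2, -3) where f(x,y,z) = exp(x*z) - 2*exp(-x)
(-1, 0, 0)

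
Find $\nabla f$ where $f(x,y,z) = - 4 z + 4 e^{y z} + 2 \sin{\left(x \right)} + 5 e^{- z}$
(2*cos(x), 4*z*exp(y*z), 4*y*exp(y*z) - 4 - 5*exp(-z))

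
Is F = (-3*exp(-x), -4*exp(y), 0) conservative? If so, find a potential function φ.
Yes, F is conservative. φ = -4*exp(y) + 3*exp(-x)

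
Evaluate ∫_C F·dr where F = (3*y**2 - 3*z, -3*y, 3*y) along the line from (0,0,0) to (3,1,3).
-15/2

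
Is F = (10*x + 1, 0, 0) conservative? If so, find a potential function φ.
Yes, F is conservative. φ = x*(5*x + 1)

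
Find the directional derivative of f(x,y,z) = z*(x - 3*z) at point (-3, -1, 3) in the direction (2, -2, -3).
69*sqrt(17)/17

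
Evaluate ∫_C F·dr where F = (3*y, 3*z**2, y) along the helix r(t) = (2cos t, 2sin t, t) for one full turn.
12*pi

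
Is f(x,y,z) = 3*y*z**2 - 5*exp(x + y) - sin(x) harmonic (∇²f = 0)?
No, ∇²f = 6*y - 10*exp(x + y) + sin(x)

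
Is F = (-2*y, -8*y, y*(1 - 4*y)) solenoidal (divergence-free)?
No, ∇·F = -8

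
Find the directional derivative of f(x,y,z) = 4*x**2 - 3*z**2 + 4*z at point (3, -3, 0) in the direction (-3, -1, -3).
-84*sqrt(19)/19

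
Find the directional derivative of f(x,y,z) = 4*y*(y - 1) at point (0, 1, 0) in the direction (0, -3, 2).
-12*sqrt(13)/13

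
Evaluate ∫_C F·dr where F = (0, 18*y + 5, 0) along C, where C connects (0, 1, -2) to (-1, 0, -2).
-14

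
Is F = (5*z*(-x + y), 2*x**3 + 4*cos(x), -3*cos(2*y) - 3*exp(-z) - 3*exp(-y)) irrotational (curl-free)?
No, ∇×F = (6*sin(2*y) + 3*exp(-y), -5*x + 5*y, 6*x**2 - 5*z - 4*sin(x))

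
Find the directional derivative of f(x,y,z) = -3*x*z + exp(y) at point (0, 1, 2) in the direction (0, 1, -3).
sqrt(10)*E/10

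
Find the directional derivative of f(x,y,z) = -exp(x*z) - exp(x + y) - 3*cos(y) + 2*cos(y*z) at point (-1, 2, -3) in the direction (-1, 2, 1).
sqrt(6)*(-2*exp(3) - E - 8*sin(6) + 6*sin(2))/6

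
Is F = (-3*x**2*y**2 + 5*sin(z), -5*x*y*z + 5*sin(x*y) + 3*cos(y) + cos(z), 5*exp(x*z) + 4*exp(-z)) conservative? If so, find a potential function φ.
No, ∇×F = (5*x*y + sin(z), -5*z*exp(x*z) + 5*cos(z), y*(6*x**2 - 5*z + 5*cos(x*y))) ≠ 0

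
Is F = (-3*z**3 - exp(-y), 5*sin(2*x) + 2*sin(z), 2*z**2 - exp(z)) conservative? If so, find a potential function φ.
No, ∇×F = (-2*cos(z), -9*z**2, 10*cos(2*x) - exp(-y)) ≠ 0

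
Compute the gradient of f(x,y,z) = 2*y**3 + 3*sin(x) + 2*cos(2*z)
(3*cos(x), 6*y**2, -4*sin(2*z))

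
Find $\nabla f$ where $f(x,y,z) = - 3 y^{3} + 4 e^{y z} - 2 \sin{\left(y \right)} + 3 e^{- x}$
(-3*exp(-x), -9*y**2 + 4*z*exp(y*z) - 2*cos(y), 4*y*exp(y*z))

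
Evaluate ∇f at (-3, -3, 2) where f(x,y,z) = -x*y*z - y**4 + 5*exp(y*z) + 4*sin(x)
(4*cos(3) + 6, 10*exp(-6) + 114, -9 - 15*exp(-6))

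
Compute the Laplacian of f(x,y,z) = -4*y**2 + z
-8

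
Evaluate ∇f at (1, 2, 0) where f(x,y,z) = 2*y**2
(0, 8, 0)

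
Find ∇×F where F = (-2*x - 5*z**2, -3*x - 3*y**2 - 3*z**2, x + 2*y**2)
(4*y + 6*z, -10*z - 1, -3)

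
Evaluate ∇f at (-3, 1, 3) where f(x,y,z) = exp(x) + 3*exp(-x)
((1 - 3*exp(6))*exp(-3), 0, 0)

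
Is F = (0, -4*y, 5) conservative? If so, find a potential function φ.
Yes, F is conservative. φ = -2*y**2 + 5*z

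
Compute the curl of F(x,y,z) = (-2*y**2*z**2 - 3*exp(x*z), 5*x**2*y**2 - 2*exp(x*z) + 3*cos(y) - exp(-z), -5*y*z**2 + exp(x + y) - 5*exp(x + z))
(2*x*exp(x*z) - 5*z**2 + exp(x + y) - exp(-z), -3*x*exp(x*z) - 4*y**2*z - exp(x + y) + 5*exp(x + z), 10*x*y**2 + 4*y*z**2 - 2*z*exp(x*z))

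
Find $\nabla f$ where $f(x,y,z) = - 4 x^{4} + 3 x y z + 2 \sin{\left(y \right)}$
(-16*x**3 + 3*y*z, 3*x*z + 2*cos(y), 3*x*y)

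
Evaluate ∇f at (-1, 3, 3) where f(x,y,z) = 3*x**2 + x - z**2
(-5, 0, -6)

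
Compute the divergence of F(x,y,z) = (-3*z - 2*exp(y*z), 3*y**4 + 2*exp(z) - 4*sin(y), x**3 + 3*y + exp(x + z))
12*y**3 + exp(x + z) - 4*cos(y)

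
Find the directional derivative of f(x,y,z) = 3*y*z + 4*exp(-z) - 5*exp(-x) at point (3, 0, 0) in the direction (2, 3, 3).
sqrt(22)*(5 - 6*exp(3))*exp(-3)/11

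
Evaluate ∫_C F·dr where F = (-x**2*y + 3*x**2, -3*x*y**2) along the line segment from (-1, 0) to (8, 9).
-9747/2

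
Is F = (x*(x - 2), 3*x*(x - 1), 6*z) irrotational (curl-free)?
No, ∇×F = (0, 0, 6*x - 3)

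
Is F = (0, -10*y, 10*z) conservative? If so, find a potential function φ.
Yes, F is conservative. φ = -5*y**2 + 5*z**2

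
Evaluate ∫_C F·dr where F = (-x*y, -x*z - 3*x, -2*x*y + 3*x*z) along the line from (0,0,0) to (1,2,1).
-14/3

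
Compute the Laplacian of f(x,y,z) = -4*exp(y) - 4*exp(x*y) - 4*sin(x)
-4*x**2*exp(x*y) - 4*y**2*exp(x*y) - 4*exp(y) + 4*sin(x)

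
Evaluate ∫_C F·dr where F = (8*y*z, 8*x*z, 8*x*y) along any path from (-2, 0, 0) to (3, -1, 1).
-24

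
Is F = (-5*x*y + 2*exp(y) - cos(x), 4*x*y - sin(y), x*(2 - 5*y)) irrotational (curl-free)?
No, ∇×F = (-5*x, 5*y - 2, 5*x + 4*y - 2*exp(y))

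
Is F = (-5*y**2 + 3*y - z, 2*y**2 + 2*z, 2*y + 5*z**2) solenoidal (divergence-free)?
No, ∇·F = 4*y + 10*z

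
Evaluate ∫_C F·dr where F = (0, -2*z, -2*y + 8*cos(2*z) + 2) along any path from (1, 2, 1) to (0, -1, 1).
6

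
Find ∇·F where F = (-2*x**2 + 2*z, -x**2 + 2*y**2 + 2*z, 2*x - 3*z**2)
-4*x + 4*y - 6*z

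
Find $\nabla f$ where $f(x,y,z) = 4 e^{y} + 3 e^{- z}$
(0, 4*exp(y), -3*exp(-z))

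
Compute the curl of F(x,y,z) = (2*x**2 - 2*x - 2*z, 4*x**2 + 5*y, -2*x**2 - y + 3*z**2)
(-1, 4*x - 2, 8*x)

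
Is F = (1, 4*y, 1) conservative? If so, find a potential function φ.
Yes, F is conservative. φ = x + 2*y**2 + z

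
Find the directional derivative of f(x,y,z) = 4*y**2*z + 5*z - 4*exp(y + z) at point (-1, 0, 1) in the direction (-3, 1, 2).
sqrt(14)*(5 - 6*E)/7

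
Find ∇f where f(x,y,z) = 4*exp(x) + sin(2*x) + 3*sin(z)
(4*exp(x) + 2*cos(2*x), 0, 3*cos(z))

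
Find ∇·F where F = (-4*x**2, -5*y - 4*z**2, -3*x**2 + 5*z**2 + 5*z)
-8*x + 10*z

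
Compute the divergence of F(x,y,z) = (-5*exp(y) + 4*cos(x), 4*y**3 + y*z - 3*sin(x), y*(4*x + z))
12*y**2 + y + z - 4*sin(x)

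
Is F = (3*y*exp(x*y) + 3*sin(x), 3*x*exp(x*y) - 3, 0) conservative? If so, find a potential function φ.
Yes, F is conservative. φ = -3*y + 3*exp(x*y) - 3*cos(x)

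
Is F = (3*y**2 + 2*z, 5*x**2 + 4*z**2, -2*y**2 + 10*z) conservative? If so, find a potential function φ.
No, ∇×F = (-4*y - 8*z, 2, 10*x - 6*y) ≠ 0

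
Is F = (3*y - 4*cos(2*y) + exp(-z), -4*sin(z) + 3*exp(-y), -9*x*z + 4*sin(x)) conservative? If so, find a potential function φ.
No, ∇×F = (4*cos(z), 9*z - 4*cos(x) - exp(-z), -8*sin(2*y) - 3) ≠ 0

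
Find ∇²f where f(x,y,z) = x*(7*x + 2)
14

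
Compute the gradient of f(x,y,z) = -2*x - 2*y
(-2, -2, 0)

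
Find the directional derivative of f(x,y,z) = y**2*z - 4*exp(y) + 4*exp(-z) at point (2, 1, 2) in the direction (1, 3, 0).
6*sqrt(10)*(1 - E)/5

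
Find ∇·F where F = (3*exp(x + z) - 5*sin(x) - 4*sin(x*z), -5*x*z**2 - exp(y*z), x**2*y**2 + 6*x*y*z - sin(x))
6*x*y - z*exp(y*z) - 4*z*cos(x*z) + 3*exp(x + z) - 5*cos(x)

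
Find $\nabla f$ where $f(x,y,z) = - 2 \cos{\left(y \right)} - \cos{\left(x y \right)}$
(y*sin(x*y), x*sin(x*y) + 2*sin(y), 0)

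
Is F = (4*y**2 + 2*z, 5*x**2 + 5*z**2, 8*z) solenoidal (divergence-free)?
No, ∇·F = 8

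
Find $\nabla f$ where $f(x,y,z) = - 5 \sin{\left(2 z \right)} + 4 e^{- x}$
(-4*exp(-x), 0, -10*cos(2*z))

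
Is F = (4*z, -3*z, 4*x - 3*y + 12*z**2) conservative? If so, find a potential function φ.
Yes, F is conservative. φ = z*(4*x - 3*y + 4*z**2)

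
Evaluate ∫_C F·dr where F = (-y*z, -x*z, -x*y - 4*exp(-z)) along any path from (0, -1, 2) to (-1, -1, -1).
-4*exp(-2) + 1 + 4*E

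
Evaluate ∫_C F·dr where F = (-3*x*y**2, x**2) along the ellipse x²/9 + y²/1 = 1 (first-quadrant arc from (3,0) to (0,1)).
51/4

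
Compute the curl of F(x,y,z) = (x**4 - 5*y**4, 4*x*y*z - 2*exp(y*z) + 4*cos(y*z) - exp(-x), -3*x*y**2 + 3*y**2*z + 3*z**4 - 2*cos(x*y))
(-10*x*y + 2*x*sin(x*y) + 6*y*z + 2*y*exp(y*z) + 4*y*sin(y*z), y*(3*y - 2*sin(x*y)), 20*y**3 + 4*y*z + exp(-x))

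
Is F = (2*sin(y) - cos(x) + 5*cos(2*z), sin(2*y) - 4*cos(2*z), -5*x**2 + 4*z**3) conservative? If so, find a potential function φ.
No, ∇×F = (-8*sin(2*z), 10*x - 10*sin(2*z), -2*cos(y)) ≠ 0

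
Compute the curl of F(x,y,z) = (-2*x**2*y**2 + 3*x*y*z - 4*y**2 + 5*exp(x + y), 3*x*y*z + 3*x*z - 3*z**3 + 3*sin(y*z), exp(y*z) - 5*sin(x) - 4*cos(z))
(-3*x*y - 3*x - 3*y*cos(y*z) + 9*z**2 + z*exp(y*z), 3*x*y + 5*cos(x), 4*x**2*y - 3*x*z + 3*y*z + 8*y + 3*z - 5*exp(x + y))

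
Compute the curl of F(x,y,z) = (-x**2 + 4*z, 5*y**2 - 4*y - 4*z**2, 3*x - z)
(8*z, 1, 0)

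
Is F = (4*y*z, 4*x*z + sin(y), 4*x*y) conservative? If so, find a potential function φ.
Yes, F is conservative. φ = 4*x*y*z - cos(y)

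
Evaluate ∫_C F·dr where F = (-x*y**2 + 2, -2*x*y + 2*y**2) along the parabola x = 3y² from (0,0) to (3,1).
13/6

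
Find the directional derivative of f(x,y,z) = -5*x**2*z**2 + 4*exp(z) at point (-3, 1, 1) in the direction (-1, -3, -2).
sqrt(14)*(75 - 4*E)/7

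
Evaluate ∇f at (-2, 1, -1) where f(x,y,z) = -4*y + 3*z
(0, -4, 3)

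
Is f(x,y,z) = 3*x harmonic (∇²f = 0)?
Yes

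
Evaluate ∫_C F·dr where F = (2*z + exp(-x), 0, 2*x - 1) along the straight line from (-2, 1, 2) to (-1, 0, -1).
-E + exp(2) + 13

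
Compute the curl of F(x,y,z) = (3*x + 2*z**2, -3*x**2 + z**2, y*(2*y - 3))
(4*y - 2*z - 3, 4*z, -6*x)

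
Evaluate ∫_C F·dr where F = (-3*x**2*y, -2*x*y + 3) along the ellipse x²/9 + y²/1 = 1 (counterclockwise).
81*pi/4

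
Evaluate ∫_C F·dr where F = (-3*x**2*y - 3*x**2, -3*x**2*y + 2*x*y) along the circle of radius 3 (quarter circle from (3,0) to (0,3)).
-63/4 + 243*pi/16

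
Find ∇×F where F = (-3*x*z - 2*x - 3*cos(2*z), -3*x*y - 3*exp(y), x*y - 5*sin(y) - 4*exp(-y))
(x - 5*cos(y) + 4*exp(-y), -3*x - y + 6*sin(2*z), -3*y)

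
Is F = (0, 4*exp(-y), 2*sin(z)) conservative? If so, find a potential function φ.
Yes, F is conservative. φ = -2*cos(z) - 4*exp(-y)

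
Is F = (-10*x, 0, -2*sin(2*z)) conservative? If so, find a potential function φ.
Yes, F is conservative. φ = -5*x**2 + cos(2*z)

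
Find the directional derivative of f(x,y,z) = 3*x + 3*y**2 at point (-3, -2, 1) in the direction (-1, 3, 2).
-39*sqrt(14)/14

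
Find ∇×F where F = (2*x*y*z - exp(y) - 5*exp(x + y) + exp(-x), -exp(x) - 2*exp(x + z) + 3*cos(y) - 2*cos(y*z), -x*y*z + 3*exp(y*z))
(-x*z - 2*y*sin(y*z) + 3*z*exp(y*z) + 2*exp(x + z), y*(2*x + z), -2*x*z - exp(x) + exp(y) + 5*exp(x + y) - 2*exp(x + z))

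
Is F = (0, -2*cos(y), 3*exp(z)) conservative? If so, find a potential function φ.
Yes, F is conservative. φ = 3*exp(z) - 2*sin(y)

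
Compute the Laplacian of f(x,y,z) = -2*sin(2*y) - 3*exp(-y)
8*sin(2*y) - 3*exp(-y)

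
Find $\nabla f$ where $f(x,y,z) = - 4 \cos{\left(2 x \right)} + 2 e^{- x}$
(8*sin(2*x) - 2*exp(-x), 0, 0)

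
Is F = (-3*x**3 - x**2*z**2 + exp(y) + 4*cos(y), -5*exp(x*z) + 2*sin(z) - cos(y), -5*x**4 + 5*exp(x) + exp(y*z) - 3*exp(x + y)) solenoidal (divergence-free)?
No, ∇·F = -9*x**2 - 2*x*z**2 + y*exp(y*z) + sin(y)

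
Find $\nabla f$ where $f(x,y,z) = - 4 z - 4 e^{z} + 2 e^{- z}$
(0, 0, -4*exp(z) - 4 - 2*exp(-z))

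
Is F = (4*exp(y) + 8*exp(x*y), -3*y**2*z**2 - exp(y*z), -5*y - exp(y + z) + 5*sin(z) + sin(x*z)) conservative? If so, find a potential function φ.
No, ∇×F = (6*y**2*z + y*exp(y*z) - exp(y + z) - 5, -z*cos(x*z), -8*x*exp(x*y) - 4*exp(y)) ≠ 0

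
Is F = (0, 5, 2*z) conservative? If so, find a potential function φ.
Yes, F is conservative. φ = 5*y + z**2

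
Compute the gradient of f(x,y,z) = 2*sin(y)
(0, 2*cos(y), 0)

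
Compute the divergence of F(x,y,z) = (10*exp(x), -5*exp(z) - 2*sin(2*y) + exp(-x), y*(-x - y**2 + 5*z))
5*y + 10*exp(x) - 4*cos(2*y)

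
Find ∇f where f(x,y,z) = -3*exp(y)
(0, -3*exp(y), 0)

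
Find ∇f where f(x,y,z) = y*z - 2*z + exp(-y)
(0, z - exp(-y), y - 2)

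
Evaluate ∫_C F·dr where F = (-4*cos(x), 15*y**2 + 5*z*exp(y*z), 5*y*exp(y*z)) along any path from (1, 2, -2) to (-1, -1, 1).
-45 - 5*exp(-4) + 5*exp(-1) + 8*sin(1)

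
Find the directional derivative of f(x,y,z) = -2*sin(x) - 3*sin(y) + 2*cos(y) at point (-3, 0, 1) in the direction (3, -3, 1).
3*sqrt(19)*(3 - 2*cos(3))/19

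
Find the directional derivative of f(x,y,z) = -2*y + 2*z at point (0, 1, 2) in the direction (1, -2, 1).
sqrt(6)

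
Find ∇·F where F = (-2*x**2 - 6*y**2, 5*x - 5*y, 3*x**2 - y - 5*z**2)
-4*x - 10*z - 5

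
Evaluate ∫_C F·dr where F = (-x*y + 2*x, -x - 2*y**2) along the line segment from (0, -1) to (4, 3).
-24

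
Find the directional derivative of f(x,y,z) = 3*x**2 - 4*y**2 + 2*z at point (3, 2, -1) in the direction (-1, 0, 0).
-18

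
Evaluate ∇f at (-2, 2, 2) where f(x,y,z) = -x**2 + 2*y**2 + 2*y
(4, 10, 0)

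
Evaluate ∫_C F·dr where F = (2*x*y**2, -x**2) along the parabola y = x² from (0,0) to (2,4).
40/3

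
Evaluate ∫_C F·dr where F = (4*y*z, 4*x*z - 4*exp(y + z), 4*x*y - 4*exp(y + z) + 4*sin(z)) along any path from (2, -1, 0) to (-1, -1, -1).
-4*cos(1) - 4*exp(-2) + 4*exp(-1)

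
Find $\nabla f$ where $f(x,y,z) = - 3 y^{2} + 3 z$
(0, -6*y, 3)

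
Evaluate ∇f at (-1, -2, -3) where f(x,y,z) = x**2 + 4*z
(-2, 0, 4)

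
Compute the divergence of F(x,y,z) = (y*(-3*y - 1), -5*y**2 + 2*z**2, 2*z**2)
-10*y + 4*z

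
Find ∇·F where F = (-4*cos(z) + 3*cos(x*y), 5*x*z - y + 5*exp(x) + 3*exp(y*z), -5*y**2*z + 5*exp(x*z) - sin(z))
5*x*exp(x*z) - 5*y**2 - 3*y*sin(x*y) + 3*z*exp(y*z) - cos(z) - 1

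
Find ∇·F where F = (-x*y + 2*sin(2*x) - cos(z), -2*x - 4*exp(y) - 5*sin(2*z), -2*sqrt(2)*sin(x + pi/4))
-y - 4*exp(y) + 4*cos(2*x)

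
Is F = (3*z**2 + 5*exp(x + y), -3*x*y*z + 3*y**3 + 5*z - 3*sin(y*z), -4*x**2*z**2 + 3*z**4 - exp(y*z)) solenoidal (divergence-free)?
No, ∇·F = -8*x**2*z - 3*x*z + 9*y**2 - y*exp(y*z) + 12*z**3 - 3*z*cos(y*z) + 5*exp(x + y)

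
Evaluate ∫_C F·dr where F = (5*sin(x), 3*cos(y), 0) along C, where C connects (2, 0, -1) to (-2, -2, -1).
-3*sin(2)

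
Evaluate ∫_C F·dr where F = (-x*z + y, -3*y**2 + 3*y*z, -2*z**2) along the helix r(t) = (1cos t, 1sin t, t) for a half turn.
pi*(-4*pi**2 - 9)/6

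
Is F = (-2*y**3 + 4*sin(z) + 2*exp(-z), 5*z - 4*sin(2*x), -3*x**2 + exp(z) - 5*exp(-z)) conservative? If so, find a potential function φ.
No, ∇×F = (-5, 6*x + 4*cos(z) - 2*exp(-z), 6*y**2 - 8*cos(2*x)) ≠ 0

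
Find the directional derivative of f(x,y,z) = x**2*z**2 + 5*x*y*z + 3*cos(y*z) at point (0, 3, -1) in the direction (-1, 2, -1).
5*sqrt(6)*(1 - sin(3))/2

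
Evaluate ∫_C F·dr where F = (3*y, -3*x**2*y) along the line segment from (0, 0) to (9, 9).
-19197/4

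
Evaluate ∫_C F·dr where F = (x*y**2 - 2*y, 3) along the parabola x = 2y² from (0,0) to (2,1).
5/3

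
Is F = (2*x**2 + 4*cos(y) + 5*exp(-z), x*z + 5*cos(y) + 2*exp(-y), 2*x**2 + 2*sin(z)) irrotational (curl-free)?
No, ∇×F = (-x, -4*x - 5*exp(-z), z + 4*sin(y))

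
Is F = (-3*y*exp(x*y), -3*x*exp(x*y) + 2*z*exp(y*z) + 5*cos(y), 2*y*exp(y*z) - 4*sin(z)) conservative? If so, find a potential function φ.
Yes, F is conservative. φ = -3*exp(x*y) + 2*exp(y*z) + 5*sin(y) + 4*cos(z)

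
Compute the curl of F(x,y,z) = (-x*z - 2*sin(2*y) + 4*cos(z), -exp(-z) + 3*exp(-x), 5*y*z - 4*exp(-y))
(5*z - exp(-z) + 4*exp(-y), -x - 4*sin(z), 4*cos(2*y) - 3*exp(-x))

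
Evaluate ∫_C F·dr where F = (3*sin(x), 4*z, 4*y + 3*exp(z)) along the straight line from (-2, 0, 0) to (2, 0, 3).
-3 + 3*exp(3)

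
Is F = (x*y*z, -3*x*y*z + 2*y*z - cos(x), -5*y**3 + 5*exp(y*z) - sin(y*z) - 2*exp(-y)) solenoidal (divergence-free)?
No, ∇·F = -3*x*z + y*z + 5*y*exp(y*z) - y*cos(y*z) + 2*z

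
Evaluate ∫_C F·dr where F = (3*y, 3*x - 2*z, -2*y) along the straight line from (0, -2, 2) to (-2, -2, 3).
16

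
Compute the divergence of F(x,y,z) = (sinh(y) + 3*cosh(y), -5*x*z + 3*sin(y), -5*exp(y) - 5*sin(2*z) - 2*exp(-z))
3*cos(y) - 10*cos(2*z) + 2*exp(-z)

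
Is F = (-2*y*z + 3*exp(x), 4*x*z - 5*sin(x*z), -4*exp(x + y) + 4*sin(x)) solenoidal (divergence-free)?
No, ∇·F = 3*exp(x)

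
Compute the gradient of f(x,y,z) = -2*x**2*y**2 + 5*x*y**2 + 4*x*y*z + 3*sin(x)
(-4*x*y**2 + 5*y**2 + 4*y*z + 3*cos(x), 2*x*(-2*x*y + 5*y + 2*z), 4*x*y)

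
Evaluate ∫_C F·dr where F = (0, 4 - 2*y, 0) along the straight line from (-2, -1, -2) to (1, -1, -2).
0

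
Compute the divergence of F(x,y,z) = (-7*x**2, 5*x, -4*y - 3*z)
-14*x - 3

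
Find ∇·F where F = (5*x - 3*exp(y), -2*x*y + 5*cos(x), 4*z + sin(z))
-2*x + cos(z) + 9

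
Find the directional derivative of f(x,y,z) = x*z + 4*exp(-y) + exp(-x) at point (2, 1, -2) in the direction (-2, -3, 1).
sqrt(14)*(1 + 6*E + 3*exp(2))*exp(-2)/7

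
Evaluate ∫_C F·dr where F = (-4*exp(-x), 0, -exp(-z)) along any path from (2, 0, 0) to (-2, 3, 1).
(-exp(2) - 4 + E + 4*exp(4))*exp(-2)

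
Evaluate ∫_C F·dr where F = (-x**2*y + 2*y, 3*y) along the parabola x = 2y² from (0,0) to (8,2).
-5570/21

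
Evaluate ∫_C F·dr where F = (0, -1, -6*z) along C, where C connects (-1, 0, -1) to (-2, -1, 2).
-8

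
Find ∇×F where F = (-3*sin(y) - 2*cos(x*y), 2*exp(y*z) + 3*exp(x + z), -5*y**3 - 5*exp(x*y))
(-5*x*exp(x*y) - 15*y**2 - 2*y*exp(y*z) - 3*exp(x + z), 5*y*exp(x*y), -2*x*sin(x*y) + 3*exp(x + z) + 3*cos(y))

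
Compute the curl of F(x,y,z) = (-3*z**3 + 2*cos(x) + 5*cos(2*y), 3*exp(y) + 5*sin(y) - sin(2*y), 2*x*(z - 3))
(0, -9*z**2 - 2*z + 6, 10*sin(2*y))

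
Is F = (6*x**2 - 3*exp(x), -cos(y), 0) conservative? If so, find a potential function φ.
Yes, F is conservative. φ = 2*x**3 - 3*exp(x) - sin(y)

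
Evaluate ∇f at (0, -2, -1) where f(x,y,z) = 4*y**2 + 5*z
(0, -16, 5)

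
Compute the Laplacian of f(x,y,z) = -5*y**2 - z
-10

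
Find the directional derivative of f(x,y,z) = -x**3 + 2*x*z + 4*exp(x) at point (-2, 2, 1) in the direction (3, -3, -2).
sqrt(22)*(6/11 - exp(2))*exp(-2)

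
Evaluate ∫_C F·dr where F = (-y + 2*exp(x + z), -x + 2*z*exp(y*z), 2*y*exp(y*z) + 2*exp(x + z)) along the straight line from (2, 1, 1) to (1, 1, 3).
-2*E + 1 + 2*exp(4)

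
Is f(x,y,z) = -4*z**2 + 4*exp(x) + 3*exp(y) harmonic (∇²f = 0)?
No, ∇²f = 4*exp(x) + 3*exp(y) - 8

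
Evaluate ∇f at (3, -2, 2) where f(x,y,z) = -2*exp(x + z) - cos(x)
(-2*exp(5) + sin(3), 0, -2*exp(5))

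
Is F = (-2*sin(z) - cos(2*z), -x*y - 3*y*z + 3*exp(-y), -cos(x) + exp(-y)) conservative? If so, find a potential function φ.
No, ∇×F = (3*y - exp(-y), -sin(x) + 2*sin(2*z) - 2*cos(z), -y) ≠ 0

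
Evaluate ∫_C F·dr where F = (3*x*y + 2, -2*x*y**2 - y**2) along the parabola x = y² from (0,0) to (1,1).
37/15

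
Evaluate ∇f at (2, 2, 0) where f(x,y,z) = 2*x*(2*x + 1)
(18, 0, 0)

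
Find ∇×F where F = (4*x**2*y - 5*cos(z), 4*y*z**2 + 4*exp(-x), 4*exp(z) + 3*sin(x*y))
(3*x*cos(x*y) - 8*y*z, -3*y*cos(x*y) + 5*sin(z), -4*x**2 - 4*exp(-x))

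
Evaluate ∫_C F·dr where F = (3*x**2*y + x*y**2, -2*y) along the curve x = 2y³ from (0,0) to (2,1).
77/10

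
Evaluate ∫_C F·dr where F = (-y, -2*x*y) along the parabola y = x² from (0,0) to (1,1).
-17/15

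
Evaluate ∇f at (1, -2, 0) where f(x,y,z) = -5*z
(0, 0, -5)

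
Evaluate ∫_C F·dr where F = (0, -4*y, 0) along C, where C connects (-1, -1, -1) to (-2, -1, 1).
0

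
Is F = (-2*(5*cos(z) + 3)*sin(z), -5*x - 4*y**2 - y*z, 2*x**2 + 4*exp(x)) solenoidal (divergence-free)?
No, ∇·F = -8*y - z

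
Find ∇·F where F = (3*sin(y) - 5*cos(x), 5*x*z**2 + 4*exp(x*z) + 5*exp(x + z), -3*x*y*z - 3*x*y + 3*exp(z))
-3*x*y + 3*exp(z) + 5*sin(x)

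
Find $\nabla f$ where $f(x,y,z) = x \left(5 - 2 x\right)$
(5 - 4*x, 0, 0)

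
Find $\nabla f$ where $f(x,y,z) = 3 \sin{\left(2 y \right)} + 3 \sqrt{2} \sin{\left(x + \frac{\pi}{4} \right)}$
(3*sqrt(2)*cos(x + pi/4), 6*cos(2*y), 0)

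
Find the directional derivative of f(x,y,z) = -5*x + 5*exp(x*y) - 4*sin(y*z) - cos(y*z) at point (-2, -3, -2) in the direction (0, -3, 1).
3*sqrt(10)*(-4*cos(6) + sin(6) + 10*exp(6))/10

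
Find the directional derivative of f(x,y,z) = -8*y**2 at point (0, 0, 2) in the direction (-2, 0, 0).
0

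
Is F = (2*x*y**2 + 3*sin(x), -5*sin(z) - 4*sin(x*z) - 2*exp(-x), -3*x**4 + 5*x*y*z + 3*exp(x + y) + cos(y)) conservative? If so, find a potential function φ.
No, ∇×F = (5*x*z + 4*x*cos(x*z) + 3*exp(x + y) - sin(y) + 5*cos(z), 12*x**3 - 5*y*z - 3*exp(x + y), -4*x*y - 4*z*cos(x*z) + 2*exp(-x)) ≠ 0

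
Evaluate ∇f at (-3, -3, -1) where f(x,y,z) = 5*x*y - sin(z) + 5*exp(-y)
(-15, -5*exp(3) - 15, -cos(1))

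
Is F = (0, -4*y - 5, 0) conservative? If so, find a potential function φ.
Yes, F is conservative. φ = y*(-2*y - 5)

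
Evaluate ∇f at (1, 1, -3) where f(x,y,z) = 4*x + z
(4, 0, 1)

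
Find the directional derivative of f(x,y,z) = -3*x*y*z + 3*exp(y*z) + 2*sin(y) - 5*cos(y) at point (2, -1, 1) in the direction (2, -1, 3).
sqrt(14)*(-12 + E*(-2*cos(1) + 5*sin(1) + 6) + 24*E)*exp(-1)/14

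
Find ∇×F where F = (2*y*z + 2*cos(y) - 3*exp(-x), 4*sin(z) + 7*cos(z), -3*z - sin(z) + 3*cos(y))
(-3*sin(y) + 7*sin(z) - 4*cos(z), 2*y, -2*z + 2*sin(y))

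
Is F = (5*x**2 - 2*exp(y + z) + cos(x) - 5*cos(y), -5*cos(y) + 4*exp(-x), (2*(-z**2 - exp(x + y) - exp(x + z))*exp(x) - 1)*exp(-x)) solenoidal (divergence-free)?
No, ∇·F = 10*x - 4*z - 2*exp(x + z) - sin(x) + 5*sin(y)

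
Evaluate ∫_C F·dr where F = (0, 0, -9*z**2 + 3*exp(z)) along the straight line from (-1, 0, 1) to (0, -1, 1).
0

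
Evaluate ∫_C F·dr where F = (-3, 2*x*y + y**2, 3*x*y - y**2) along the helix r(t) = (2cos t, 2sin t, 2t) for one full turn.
-8*pi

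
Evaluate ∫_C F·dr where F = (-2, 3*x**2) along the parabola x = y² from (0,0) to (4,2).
56/5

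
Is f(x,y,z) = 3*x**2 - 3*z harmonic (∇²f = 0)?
No, ∇²f = 6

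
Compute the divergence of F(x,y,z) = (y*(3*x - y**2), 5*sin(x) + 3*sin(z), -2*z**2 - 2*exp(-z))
3*y - 4*z + 2*exp(-z)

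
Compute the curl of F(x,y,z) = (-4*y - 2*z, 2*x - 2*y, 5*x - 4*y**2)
(-8*y, -7, 6)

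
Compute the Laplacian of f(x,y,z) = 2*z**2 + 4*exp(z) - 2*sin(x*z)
2*x**2*sin(x*z) + 2*z**2*sin(x*z) + 4*exp(z) + 4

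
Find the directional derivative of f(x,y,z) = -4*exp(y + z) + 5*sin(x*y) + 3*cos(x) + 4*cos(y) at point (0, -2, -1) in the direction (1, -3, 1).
2*sqrt(11)*(-6*exp(3)*sin(2) - 5*exp(3) + 4)*exp(-3)/11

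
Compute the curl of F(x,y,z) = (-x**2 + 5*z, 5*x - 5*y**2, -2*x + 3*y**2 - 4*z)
(6*y, 7, 5)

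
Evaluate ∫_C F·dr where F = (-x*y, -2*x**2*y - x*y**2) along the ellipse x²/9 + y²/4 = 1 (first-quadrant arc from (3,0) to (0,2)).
-12 - 3*pi/2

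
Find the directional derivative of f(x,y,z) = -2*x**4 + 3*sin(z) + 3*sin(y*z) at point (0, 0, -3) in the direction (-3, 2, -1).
-3*sqrt(14)*(cos(3) + 6)/14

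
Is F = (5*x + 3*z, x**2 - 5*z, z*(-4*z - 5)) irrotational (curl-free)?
No, ∇×F = (5, 3, 2*x)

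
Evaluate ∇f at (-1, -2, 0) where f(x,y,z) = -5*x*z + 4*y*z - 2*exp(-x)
(2*E, 0, -3)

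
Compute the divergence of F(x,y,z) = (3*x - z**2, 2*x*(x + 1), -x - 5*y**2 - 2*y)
3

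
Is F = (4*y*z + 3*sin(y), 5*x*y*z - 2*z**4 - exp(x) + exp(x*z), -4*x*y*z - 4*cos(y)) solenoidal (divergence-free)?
No, ∇·F = x*(-4*y + 5*z)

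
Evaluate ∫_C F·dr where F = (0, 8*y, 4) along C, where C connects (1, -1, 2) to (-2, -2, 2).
12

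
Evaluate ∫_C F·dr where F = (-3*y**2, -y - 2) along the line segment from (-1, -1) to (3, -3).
-52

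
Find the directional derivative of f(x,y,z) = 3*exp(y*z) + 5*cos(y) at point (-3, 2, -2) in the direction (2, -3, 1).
3*sqrt(14)*(8 + 5*exp(4)*sin(2))*exp(-4)/14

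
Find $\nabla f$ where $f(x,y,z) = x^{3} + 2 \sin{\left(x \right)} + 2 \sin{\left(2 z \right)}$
(3*x**2 + 2*cos(x), 0, 4*cos(2*z))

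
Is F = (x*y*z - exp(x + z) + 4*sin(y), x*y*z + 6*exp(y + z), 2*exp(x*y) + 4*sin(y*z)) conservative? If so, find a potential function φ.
No, ∇×F = (-x*y + 2*x*exp(x*y) + 4*z*cos(y*z) - 6*exp(y + z), x*y - 2*y*exp(x*y) - exp(x + z), -x*z + y*z - 4*cos(y)) ≠ 0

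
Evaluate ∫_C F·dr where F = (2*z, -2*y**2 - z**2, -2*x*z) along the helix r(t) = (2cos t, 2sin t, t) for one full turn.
0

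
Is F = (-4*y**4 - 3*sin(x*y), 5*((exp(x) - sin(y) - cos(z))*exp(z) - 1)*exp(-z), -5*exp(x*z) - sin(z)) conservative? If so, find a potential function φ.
No, ∇×F = (-5*sin(z) - 5*exp(-z), 5*z*exp(x*z), 3*x*cos(x*y) + 16*y**3 + 5*exp(x)) ≠ 0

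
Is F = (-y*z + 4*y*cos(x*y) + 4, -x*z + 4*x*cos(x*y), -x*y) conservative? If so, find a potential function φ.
Yes, F is conservative. φ = -x*y*z + 4*x + 4*sin(x*y)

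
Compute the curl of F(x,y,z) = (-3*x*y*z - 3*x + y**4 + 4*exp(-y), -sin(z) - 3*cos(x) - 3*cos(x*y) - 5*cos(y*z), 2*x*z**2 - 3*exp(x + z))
(-5*y*sin(y*z) + cos(z), -3*x*y - 2*z**2 + 3*exp(x + z), 3*x*z - 4*y**3 + 3*y*sin(x*y) + 3*sin(x) + 4*exp(-y))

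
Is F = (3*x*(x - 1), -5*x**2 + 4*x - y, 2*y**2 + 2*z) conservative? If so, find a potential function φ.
No, ∇×F = (4*y, 0, 4 - 10*x) ≠ 0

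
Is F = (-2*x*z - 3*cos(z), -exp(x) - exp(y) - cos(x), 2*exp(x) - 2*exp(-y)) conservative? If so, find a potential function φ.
No, ∇×F = (2*exp(-y), -2*x - 2*exp(x) + 3*sin(z), -exp(x) + sin(x)) ≠ 0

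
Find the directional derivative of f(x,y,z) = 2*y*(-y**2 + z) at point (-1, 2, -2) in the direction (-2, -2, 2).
32*sqrt(3)/3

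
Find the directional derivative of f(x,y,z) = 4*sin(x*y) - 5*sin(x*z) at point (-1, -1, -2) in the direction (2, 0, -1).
sqrt(5)*(15*cos(2) - 8*cos(1))/5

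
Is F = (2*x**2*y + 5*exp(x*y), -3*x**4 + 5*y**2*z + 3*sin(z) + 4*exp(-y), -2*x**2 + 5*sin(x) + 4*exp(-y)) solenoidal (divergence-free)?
No, ∇·F = (y*(4*x + 10*z + 5*exp(x*y))*exp(y) - 4)*exp(-y)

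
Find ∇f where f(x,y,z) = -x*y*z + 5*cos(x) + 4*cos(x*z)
(-y*z - 4*z*sin(x*z) - 5*sin(x), -x*z, -x*(y + 4*sin(x*z)))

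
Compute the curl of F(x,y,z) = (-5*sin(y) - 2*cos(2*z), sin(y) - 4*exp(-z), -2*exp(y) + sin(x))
(-2*exp(y) - 4*exp(-z), 4*sin(2*z) - cos(x), 5*cos(y))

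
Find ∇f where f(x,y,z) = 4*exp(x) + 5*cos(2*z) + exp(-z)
(4*exp(x), 0, -10*sin(2*z) - exp(-z))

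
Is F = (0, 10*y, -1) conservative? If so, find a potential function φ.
Yes, F is conservative. φ = 5*y**2 - z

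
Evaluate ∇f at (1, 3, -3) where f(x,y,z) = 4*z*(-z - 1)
(0, 0, 20)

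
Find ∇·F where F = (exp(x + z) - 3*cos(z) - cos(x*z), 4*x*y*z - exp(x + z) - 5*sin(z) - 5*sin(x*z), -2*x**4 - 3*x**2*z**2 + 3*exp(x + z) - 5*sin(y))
-6*x**2*z + 4*x*z + z*sin(x*z) + 4*exp(x + z)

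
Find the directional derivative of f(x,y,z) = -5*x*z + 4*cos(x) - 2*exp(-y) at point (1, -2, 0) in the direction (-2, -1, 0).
2*sqrt(5)*(-exp(2) + 4*sin(1))/5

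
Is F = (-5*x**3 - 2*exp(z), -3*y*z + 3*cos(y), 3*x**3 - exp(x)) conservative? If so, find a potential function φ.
No, ∇×F = (3*y, -9*x**2 + exp(x) - 2*exp(z), 0) ≠ 0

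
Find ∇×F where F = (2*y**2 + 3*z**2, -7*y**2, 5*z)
(0, 6*z, -4*y)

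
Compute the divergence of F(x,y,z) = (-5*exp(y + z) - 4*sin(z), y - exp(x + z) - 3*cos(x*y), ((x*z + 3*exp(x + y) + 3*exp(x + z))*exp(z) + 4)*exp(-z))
3*x*sin(x*y) + x + 3*exp(x + z) + 1 - 4*exp(-z)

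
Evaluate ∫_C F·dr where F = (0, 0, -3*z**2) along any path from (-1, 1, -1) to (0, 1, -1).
0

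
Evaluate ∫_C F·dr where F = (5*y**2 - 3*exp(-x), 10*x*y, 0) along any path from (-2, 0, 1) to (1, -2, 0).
-3*exp(2) + 3*exp(-1) + 20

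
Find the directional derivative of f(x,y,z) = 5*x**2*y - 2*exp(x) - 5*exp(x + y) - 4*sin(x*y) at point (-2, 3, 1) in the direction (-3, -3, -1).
6*sqrt(19)*(1 + 2*exp(2)*cos(6) + 5*exp(3) + 20*exp(2))*exp(-2)/19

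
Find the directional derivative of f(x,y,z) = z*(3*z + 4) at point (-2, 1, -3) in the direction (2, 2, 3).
-42*sqrt(17)/17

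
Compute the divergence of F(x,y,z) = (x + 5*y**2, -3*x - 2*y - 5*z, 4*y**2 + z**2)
2*z - 1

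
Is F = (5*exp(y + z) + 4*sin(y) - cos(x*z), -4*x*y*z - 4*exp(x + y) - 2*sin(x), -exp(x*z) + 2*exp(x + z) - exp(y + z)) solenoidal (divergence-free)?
No, ∇·F = -4*x*z - x*exp(x*z) + z*sin(x*z) - 4*exp(x + y) + 2*exp(x + z) - exp(y + z)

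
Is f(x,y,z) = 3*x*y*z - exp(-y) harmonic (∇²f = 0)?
No, ∇²f = -exp(-y)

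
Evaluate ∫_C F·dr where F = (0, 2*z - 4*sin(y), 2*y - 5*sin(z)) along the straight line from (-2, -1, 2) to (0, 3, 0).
4*cos(3) - 4*cos(1) - 5*cos(2) + 9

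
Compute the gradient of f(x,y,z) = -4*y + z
(0, -4, 1)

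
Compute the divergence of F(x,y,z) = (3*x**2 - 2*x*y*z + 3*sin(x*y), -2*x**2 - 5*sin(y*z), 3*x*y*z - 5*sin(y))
3*x*y + 6*x - 2*y*z + 3*y*cos(x*y) - 5*z*cos(y*z)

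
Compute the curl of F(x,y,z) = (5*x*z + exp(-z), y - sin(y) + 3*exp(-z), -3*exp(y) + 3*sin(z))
(-3*exp(y) + 3*exp(-z), 5*x - exp(-z), 0)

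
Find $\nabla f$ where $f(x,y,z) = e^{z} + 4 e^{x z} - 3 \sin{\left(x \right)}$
(4*z*exp(x*z) - 3*cos(x), 0, 4*x*exp(x*z) + exp(z))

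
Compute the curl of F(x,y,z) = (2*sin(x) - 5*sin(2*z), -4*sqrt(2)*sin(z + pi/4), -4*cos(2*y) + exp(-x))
(8*sin(2*y) + 4*sqrt(2)*cos(z + pi/4), -10*cos(2*z) + exp(-x), 0)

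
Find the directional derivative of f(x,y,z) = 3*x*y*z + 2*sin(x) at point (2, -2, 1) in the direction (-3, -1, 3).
-6*sqrt(19)*(cos(2) + 4)/19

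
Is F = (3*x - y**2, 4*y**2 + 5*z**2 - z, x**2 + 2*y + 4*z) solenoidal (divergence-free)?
No, ∇·F = 8*y + 7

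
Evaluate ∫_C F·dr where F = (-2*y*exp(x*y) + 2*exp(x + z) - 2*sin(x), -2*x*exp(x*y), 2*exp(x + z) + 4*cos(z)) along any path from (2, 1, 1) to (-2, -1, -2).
-2*exp(3) - 4*sin(2) - 4*sin(1) + 2*exp(-4)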